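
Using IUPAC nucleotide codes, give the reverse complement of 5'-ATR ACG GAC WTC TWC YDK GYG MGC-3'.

Standard pairs A↔T, G↔C; ambiguity codes pair R↔Y, M↔K, W↔W, D↔H. Complement (TAYTGCCTGWAGAWGRHMCRCKCG), then reverse for 5'→3'.

5'-GCKCRCMHRGWAGAWGTCCGTYAT-3'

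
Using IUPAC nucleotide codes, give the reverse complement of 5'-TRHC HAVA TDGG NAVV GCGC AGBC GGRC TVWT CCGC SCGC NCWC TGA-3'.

Standard pairs A↔T, G↔C; ambiguity codes pair R↔Y, W↔W, S↔S, B↔V, D↔H, N↔N. Complement (AYDGDTBTAHCCNTBBCGCGTCVGCCYGABWAGGCGSGCGNGWGACT), then reverse for 5'→3'.

5'-TCAGWGNGCGSGCGGAWBAGYCCGVCTGCGCBBTNCCHATBTDGDYA-3'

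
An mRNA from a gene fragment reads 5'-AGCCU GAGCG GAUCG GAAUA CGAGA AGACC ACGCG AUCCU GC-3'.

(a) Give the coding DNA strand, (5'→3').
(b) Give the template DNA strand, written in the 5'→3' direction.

(a) 5'-AGCCTGAGCGGATCGGAATACGAGAAGACCACGCGATCCTGC-3'
(b) 5′-GCAGGATCGCGTGGTCTTCTCGTATTCCGATCCGCTCAGGCT-3′

(a) The coding strand matches the mRNA with U→T.
(b) The template strand is the reverse complement of the coding strand.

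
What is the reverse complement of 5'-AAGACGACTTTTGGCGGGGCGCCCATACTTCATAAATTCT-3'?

Reading the sequence 3'→5' and pairing each base (A↔T, G↔C) gives the reverse complement directly.

5'-AGAATTTATGAAGTATGGGCGCCCCGCCAAAAGTCGTCTT-3'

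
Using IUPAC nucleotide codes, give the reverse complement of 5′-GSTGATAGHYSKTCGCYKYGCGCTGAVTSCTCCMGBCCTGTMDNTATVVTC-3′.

Standard pairs A↔T, G↔C; ambiguity codes pair Y↔R, M↔K, S↔S, B↔V, D↔H, N↔N. Complement (CSACTATCDRSMAGCGRMRCGCGACTBASGAGGKCVGGACAKHNATABBAG), then reverse for 5'→3'.

5'-GABBATANHKACAGGVCKGGAGSABTCAGCGCRMRGCGAMSRDCTATCASC-3'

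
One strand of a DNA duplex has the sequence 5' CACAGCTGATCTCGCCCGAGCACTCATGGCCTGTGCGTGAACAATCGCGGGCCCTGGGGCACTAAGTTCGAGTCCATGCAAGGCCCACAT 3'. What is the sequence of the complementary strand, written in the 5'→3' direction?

The complement of CACAGCTGATCTCGCCCGAGCACTCATGGCCTGTGCGTGAACAATCGCGGGCCCTGGGGCACTAAGTTCGAGTCCATGCAAGGCCCACAT is GTGTCGACTAGAGCGGGCTCGTGAGTACCGGACACGCACTTGTTAGCGCCCGGGACCCCGTGATTCAAGCTCAGGTACGTTCCGGGTGTA (A↔T, G↔C). DNA strands are antiparallel, so the complementary strand runs 3'→5'; reversing gives the 5'→3' form.

5′-ATGTGGGCCTTGCATGGACTCGAACTTAGTGCCCCAGGGCCCGCGATTGTTCACGCACAGGCCATGAGTGCTCGGGCGAGATCAGCTGTG-3′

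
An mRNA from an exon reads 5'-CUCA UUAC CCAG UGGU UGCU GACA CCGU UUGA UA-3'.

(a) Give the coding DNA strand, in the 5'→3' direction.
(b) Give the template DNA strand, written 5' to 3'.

(a) The coding strand matches the mRNA with U→T.
(b) The template strand is the reverse complement of the coding strand.

(a) 5'-CTCATTACCCAGTGGTTGCTGACACCGTTTGATA-3'
(b) 5'-TATCAAACGGTGTCAGCAACCACTGGGTAATGAG-3'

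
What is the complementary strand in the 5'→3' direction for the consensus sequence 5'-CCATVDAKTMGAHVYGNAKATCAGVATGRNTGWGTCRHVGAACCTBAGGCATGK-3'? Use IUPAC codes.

5'-MCATGCCTVAGGTTCBDYGACWCANYCATBCTGATMTNCRBDTCKAMTHBATGG-3'

Standard pairs A↔T, G↔C; ambiguity codes pair R↔Y, M↔K, W↔W, B↔V, D↔H, N↔N. Complement (GGTABHTMAKCTDBRCNTMTAGTCBTACYNACWCAGYDBCTTGGAVTCCGTACM), then reverse for 5'→3'.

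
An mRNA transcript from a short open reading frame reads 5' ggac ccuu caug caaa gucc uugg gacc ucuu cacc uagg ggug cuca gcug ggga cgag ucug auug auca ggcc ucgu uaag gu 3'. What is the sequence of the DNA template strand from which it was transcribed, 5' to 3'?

Replace U with T to get the coding DNA strand: GGACCCTTCATGCAAAGTCCTTGGGACCTCTTCACCTAGGGGTGCTCAGCTGGGGACGAGTCTGATTGATCAGGCCTCGTTAAGGT. The template strand is its reverse complement (complement CCTGGGAAGTACGTTTCAGGAACCCTGGAGAAGTGGATCCCCACGAGTCGACCCCTGCTCAGACTAACTAGTCCGGAGCAATTCCA, then reverse).

5'-ACCTTAACGAGGCCTGATCAATCAGACTCGTCCCCAGCTGAGCACCCCTAGGTGAAGAGGTCCCAAGGACTTTGCATGAAGGGTCC-3'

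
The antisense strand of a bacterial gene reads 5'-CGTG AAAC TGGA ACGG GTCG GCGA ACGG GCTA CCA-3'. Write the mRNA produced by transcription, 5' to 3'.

RNA polymerase reads the template 3'→5' and synthesizes mRNA 5'→3' by base-pairing (A→U, T→A, G↔C). The complement of the template is GCACTTTGACCTTGCCCAGCCGCTTGCCCGATGGT; antiparallel, so 5'→3' the coding strand is TGGTAGCCCGTTCGCCGACCCGTTCCAGTTTCACG. Replace T with U for the mRNA.

5'-UGGUAGCCCGUUCGCCGACCCGUUCCAGUUUCACG-3'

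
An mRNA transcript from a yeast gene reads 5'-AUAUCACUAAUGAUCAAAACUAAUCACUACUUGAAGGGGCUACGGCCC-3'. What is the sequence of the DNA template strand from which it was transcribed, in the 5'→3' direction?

5′-GGGCCGTAGCCCCTTCAAGTAGTGATTAGTTTTGATCATTAGTGATAT-3′

Replace U with T to get the coding DNA strand: ATATCACTAATGATCAAAACTAATCACTACTTGAAGGGGCTACGGCCC. The template strand is its reverse complement (complement TATAGTGATTACTAGTTTTGATTAGTGATGAACTTCCCCGATGCCGGG, then reverse).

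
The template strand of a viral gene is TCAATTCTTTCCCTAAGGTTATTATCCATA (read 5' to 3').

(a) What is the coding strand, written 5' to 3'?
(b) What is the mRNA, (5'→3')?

(a) The coding strand is the reverse complement of the template: complement AGTTAAGAAAGGGATTCCAATAATAGGTAT, then reverse.
(b) mRNA has the coding-strand sequence with T→U.

(a) 5'-TATGGATAATAACCTTAGGGAAAGAATTGA-3'
(b) 5′-UAUGGAUAAUAACCUUAGGGAAAGAAUUGA-3′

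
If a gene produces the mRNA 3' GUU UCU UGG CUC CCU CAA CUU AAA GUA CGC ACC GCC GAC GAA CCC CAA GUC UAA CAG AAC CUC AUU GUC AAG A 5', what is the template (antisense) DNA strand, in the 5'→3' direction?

5'-CAAAGAACCGAGGGAGTTGAATTTCATGCGTGGCGGCTGCTTGGGGTTCAGATTGTCTTGGAGTAACAGTTCT-3'

Written 5'→3' the mRNA is AGAACUGUUACUCCAAGACAAUCUGAACCCCAAGCAGCCGCCACGCAUGAAAUUCAACUCCCUCGGUUCUUUG, so the coding DNA strand is AGAACTGTTACTCCAAGACAATCTGAACCCCAAGCAGCCGCCACGCATGAAATTCAACTCCCTCGGTTCTTTG. The template is its reverse complement.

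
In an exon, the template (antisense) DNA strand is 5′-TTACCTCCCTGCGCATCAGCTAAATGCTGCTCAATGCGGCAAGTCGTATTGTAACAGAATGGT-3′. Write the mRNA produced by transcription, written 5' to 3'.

The mRNA has the sequence of the coding strand (reverse complement of the template) with T→U. Reverse complement of TTACCTCCCTGCGCATCAGCTAAATGCTGCTCAATGCGGCAAGTCGTATTGTAACAGAATGGT is ACCATTCTGTTACAATACGACTTGCCGCATTGAGCAGCATTTAGCTGATGCGCAGGGAGGTAA; then T→U.

5'-ACCAUUCUGUUACAAUACGACUUGCCGCAUUGAGCAGCAUUUAGCUGAUGCGCAGGGAGGUAA-3'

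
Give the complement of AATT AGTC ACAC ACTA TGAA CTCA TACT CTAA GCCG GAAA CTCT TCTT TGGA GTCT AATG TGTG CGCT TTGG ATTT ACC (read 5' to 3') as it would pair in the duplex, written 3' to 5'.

Base-pairing A↔T, G↔C gives the complement. The complementary strand is antiparallel, so paired with a 5'→3' strand it runs 3'→5'.

3'-TTAATCAGTGTGTGATACTTGAGTATGAGATTCGGCCTTTGAGAAGAAACCTCAGATTACACACGCGAAACCTAAATGG-5'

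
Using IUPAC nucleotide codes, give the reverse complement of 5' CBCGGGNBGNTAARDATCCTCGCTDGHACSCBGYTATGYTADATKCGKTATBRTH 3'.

5'-DAYVATAMCGMATHTARCATARCVGSGTDCHAGCGAGGATHYTTANCVNCCCGVG-3'

Standard pairs A↔T, G↔C; ambiguity codes pair R↔Y, K↔M, S↔S, B↔V, D↔H, N↔N. Complement (GVGCCCNVCNATTYHTAGGAGCGAHCDTGSGVCRATACRATHTAMGCMATAVYAD), then reverse for 5'→3'.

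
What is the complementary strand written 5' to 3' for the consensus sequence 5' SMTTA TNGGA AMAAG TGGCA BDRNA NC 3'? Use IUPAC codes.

Standard pairs A↔T, G↔C; ambiguity codes pair R↔Y, M↔K, S↔S, B↔V, D↔H, N↔N. Complement (SKAATANCCTTKTTCACCGTVHYNTNG), then reverse for 5'→3'.

5'-GNTNYHVTGCCACTTKTTCCNATAAKS-3'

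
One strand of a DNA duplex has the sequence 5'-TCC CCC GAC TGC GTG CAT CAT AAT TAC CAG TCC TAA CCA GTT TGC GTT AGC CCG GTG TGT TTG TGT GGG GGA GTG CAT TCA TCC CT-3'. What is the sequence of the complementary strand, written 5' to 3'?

5′-AGGGATGAATGCACTCCCCCACACAAACACACCGGGCTAACGCAAACTGGTTAGGACTGGTAATTATGATGCACGCAGTCGGGGGA-3′

The complement of TCCCCCGACTGCGTGCATCATAATTACCAGTCCTAACCAGTTTGCGTTAGCCCGGTGTGTTTGTGTGGGGGAGTGCATTCATCCCT is AGGGGGCTGACGCACGTAGTATTAATGGTCAGGATTGGTCAAACGCAATCGGGCCACACAAACACACCCCCTCACGTAAGTAGGGA (A↔T, G↔C). DNA strands are antiparallel, so the complementary strand runs 3'→5'; reversing gives the 5'→3' form.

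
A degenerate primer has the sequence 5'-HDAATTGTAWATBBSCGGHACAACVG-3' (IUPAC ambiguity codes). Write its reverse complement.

Standard pairs A↔T, G↔C; ambiguity codes pair W↔W, S↔S, B↔V, D↔H. Complement (DHTTAACATWTAVVSGCCDTGTTGBC), then reverse for 5'→3'.

5′-CBGTTGTDCCGSVVATWTACAATTHD-3′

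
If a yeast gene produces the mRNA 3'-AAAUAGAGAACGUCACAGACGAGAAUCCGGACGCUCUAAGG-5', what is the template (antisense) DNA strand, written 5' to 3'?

5'-TTTATCTCTTGCAGTGTCTGCTCTTAGGCCTGCGAGATTCC-3'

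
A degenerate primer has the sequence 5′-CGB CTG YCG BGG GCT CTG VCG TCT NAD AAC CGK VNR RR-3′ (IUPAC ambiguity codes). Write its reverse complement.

Standard pairs A↔T, G↔C; ambiguity codes pair R↔Y, K↔M, B↔V, D↔H, N↔N. Complement (GCVGACRGCVCCCGAGACBGCAGANTHTTGGCMBNYYY), then reverse for 5'→3'.

5′-YYYNBMCGGTTHTNAGACGBCAGAGCCCVCGRCAGVCG-3′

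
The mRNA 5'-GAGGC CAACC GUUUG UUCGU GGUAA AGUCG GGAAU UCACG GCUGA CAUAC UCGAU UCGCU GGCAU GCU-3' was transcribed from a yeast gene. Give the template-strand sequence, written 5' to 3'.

5'-AGCATGCCAGCGAATCGAGTATGTCAGCCGTGAATTCCCGACTTTACCACGAACAAACGGTTGGCCTC-3'

Replace U with T to get the coding DNA strand: GAGGCCAACCGTTTGTTCGTGGTAAAGTCGGGAATTCACGGCTGACATACTCGATTCGCTGGCATGCT. The template strand is its reverse complement (complement CTCCGGTTGGCAAACAAGCACCATTTCAGCCCTTAAGTGCCGACTGTATGAGCTAAGCGACCGTACGA, then reverse).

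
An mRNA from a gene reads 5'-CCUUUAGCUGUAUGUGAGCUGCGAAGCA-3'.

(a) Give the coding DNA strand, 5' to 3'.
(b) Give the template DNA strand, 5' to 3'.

(a) 5'-CCTTTAGCTGTATGTGAGCTGCGAAGCA-3'
(b) 5'-TGCTTCGCAGCTCACATACAGCTAAAGG-3'

(a) The coding strand matches the mRNA with U→T.
(b) The template strand is the reverse complement of the coding strand.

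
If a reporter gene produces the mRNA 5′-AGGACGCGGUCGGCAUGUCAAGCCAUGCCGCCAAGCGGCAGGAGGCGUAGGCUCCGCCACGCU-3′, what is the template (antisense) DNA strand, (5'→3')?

5'-AGCGTGGCGGAGCCTACGCCTCCTGCCGCTTGGCGGCATGGCTTGACATGCCGACCGCGTCCT-3'

Replace U with T to get the coding DNA strand: AGGACGCGGTCGGCATGTCAAGCCATGCCGCCAAGCGGCAGGAGGCGTAGGCTCCGCCACGCT. The template strand is its reverse complement (complement TCCTGCGCCAGCCGTACAGTTCGGTACGGCGGTTCGCCGTCCTCCGCATCCGAGGCGGTGCGA, then reverse).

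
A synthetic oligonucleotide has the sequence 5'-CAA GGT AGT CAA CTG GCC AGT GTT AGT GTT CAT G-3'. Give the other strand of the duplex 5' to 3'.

Pairing A↔T and G↔C gives GTTCCATCAGTTGACCGGTCACAATCACAAGTAC, running 3'→5'. Reverse for the 5'→3' convention.

5'-CATGAACACTAACACTGGCCAGTTGACTACCTTG-3'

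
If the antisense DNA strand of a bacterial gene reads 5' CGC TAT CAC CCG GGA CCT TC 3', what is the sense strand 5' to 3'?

The coding strand is complementary and antiparallel to the template: take the complement (A↔T, G↔C) and reverse.

5′-GAAGGTCCCGGGTGATAGCG-3′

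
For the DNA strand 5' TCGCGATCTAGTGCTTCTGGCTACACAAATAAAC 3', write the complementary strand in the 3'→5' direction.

3'-AGCGCTAGATCACGAAGACCGATGTGTTTATTTG-5'

Base-pairing A↔T, G↔C gives the complement. The complementary strand is antiparallel, so paired with a 5'→3' strand it runs 3'→5'.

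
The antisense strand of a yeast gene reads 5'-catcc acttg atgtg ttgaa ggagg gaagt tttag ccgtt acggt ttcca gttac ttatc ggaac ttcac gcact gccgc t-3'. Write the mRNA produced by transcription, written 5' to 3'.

RNA polymerase reads the template 3'→5' and synthesizes mRNA 5'→3' by base-pairing (A→U, T→A, G↔C). The complement of the template is GTAGGTGAACTACACAACTTCCTCCCTTCAAAATCGGCAATGCCAAAGGTCAATGAATAGCCTTGAAGTGCGTGACGGCGA; antiparallel, so 5'→3' the coding strand is AGCGGCAGTGCGTGAAGTTCCGATAAGTAACTGGAAACCGTAACGGCTAAAACTTCCCTCCTTCAACACATCAAGTGGATG. Replace T with U for the mRNA.

5′-AGCGGCAGUGCGUGAAGUUCCGAUAAGUAACUGGAAACCGUAACGGCUAAAACUUCCCUCCUUCAACACAUCAAGUGGAUG-3′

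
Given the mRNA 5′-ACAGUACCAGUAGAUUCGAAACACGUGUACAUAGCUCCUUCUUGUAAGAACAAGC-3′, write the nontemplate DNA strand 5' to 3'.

The coding DNA strand has the same 5'→3' sequence as the mRNA with U replaced by T.

5'-ACAGTACCAGTAGATTCGAAACACGTGTACATAGCTCCTTCTTGTAAGAACAAGC-3'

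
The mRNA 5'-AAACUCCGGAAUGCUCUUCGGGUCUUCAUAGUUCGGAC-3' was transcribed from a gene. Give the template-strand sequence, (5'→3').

Replace U with T to get the coding DNA strand: AAACTCCGGAATGCTCTTCGGGTCTTCATAGTTCGGAC. The template strand is its reverse complement (complement TTTGAGGCCTTACGAGAAGCCCAGAAGTATCAAGCCTG, then reverse).

5'-GTCCGAACTATGAAGACCCGAAGAGCATTCCGGAGTTT-3'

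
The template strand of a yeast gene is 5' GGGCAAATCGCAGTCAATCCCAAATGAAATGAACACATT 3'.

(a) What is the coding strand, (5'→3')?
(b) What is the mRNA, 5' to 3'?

(a) 5′-AATGTGTTCATTTCATTTGGGATTGACTGCGATTTGCCC-3′
(b) 5′-AAUGUGUUCAUUUCAUUUGGGAUUGACUGCGAUUUGCCC-3′

(a) The coding strand is the reverse complement of the template: complement CCCGTTTAGCGTCAGTTAGGGTTTACTTTACTTGTGTAA, then reverse.
(b) mRNA has the coding-strand sequence with T→U.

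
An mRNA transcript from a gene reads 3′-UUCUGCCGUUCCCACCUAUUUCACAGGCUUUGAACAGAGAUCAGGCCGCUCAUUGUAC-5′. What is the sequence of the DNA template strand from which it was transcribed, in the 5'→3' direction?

5'-AAGACGGCAAGGGTGGATAAAGTGTCCGAAACTTGTCTCTAGTCCGGCGAGTAACATG-3'

Written 5'→3' the mRNA is CAUGUUACUCGCCGGACUAGAGACAAGUUUCGGACACUUUAUCCACCCUUGCCGUCUU, so the coding DNA strand is CATGTTACTCGCCGGACTAGAGACAAGTTTCGGACACTTTATCCACCCTTGCCGTCTT. The template is its reverse complement.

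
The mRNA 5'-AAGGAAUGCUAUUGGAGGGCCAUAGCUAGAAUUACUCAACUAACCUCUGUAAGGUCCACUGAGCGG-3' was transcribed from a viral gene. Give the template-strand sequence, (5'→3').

5'-CCGCTCAGTGGACCTTACAGAGGTTAGTTGAGTAATTCTAGCTATGGCCCTCCAATAGCATTCCTT-3'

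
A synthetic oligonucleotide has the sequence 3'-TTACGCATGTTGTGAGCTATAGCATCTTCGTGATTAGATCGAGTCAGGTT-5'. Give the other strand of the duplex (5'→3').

5'-AATGCGTACAACACTCGATATCGTAGAAGCACTAATCTAGCTCAGTCCAA-3'

The strand is given 3'→5', so its complement runs 5'→3' in the same left-to-right order: pair each base A↔T, G↔C.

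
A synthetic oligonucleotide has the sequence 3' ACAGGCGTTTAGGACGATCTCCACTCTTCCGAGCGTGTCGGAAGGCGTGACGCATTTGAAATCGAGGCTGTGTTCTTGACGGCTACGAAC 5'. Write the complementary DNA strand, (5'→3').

5'-TGTCCGCAAATCCTGCTAGAGGTGAGAAGGCTCGCACAGCCTTCCGCACTGCGTAAACTTTAGCTCCGACACAAGAACTGCCGATGCTTG-3'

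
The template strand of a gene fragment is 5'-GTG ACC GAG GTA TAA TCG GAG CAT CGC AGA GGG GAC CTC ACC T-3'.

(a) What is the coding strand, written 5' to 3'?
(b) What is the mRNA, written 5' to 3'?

(a) 5'-AGGTGAGGTCCCCTCTGCGATGCTCCGATTATACCTCGGTCAC-3'
(b) 5'-AGGUGAGGUCCCCUCUGCGAUGCUCCGAUUAUACCUCGGUCAC-3'

(a) The coding strand is the reverse complement of the template: complement CACTGGCTCCATATTAGCCTCGTAGCGTCTCCCCTGGAGTGGA, then reverse.
(b) mRNA has the coding-strand sequence with T→U.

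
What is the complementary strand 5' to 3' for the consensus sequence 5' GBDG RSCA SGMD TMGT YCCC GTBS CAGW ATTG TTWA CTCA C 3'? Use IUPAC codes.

5′-GTGAGTWAACAATWCTGSVACGGGRACKAHKCSTGSYCHVC-3′

Standard pairs A↔T, G↔C; ambiguity codes pair R↔Y, M↔K, W↔W, S↔S, B↔V, D↔H. Complement (CVHCYSGTSCKHAKCARGGGCAVSGTCWTAACAAWTGAGTG), then reverse for 5'→3'.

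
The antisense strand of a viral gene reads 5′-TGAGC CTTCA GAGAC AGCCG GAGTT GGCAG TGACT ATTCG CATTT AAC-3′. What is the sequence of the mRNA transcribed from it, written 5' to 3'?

The mRNA has the sequence of the coding strand (reverse complement of the template) with T→U. Reverse complement of TGAGCCTTCAGAGACAGCCGGAGTTGGCAGTGACTATTCGCATTTAAC is GTTAAATGCGAATAGTCACTGCCAACTCCGGCTGTCTCTGAAGGCTCA; then T→U.

5'-GUUAAAUGCGAAUAGUCACUGCCAACUCCGGCUGUCUCUGAAGGCUCA-3'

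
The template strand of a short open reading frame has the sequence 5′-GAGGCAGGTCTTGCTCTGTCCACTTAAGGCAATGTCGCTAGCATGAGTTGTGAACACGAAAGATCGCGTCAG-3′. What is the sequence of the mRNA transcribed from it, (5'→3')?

5'-CUGACGCGAUCUUUCGUGUUCACAACUCAUGCUAGCGACAUUGCCUUAAGUGGACAGAGCAAGACCUGCCUC-3'

RNA polymerase reads the template 3'→5' and synthesizes mRNA 5'→3' by base-pairing (A→U, T→A, G↔C). The complement of the template is CTCCGTCCAGAACGAGACAGGTGAATTCCGTTACAGCGATCGTACTCAACACTTGTGCTTTCTAGCGCAGTC; antiparallel, so 5'→3' the coding strand is CTGACGCGATCTTTCGTGTTCACAACTCATGCTAGCGACATTGCCTTAAGTGGACAGAGCAAGACCTGCCTC. Replace T with U for the mRNA.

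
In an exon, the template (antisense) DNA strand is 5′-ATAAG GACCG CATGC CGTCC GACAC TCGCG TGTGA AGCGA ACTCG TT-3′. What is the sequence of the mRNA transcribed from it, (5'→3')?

5′-AACGAGUUCGCUUCACACGCGAGUGUCGGACGGCAUGCGGUCCUUAU-3′

The mRNA has the sequence of the coding strand (reverse complement of the template) with T→U. Reverse complement of ATAAGGACCGCATGCCGTCCGACACTCGCGTGTGAAGCGAACTCGTT is AACGAGTTCGCTTCACACGCGAGTGTCGGACGGCATGCGGTCCTTAT; then T→U.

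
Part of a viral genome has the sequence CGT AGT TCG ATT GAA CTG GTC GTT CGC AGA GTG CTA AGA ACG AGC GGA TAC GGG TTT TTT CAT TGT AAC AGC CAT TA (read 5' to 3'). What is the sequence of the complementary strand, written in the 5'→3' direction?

5′-TAATGGCTGTTACAATGAAAAAACCCGTATCCGCTCGTTCTTAGCACTCTGCGAACGACCAGTTCAATCGAACTACG-3′

The complement of CGTAGTTCGATTGAACTGGTCGTTCGCAGAGTGCTAAGAACGAGCGGATACGGGTTTTTTCATTGTAACAGCCATTA is GCATCAAGCTAACTTGACCAGCAAGCGTCTCACGATTCTTGCTCGCCTATGCCCAAAAAAGTAACATTGTCGGTAAT (A↔T, G↔C). DNA strands are antiparallel, so the complementary strand runs 3'→5'; reversing gives the 5'→3' form.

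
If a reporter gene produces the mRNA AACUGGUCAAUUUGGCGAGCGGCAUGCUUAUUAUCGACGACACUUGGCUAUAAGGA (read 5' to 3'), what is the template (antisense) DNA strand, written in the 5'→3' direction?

5'-TCCTTATAGCCAAGTGTCGTCGATAATAAGCATGCCGCTCGCCAAATTGACCAGTT-3'

Replace U with T to get the coding DNA strand: AACTGGTCAATTTGGCGAGCGGCATGCTTATTATCGACGACACTTGGCTATAAGGA. The template strand is its reverse complement (complement TTGACCAGTTAAACCGCTCGCCGTACGAATAATAGCTGCTGTGAACCGATATTCCT, then reverse).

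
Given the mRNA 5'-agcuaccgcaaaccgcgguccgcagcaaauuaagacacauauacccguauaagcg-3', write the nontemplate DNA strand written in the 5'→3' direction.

5′-AGCTACCGCAAACCGCGGTCCGCAGCAAATTAAGACACATATACCCGTATAAGCG-3′

The coding DNA strand has the same 5'→3' sequence as the mRNA with U replaced by T.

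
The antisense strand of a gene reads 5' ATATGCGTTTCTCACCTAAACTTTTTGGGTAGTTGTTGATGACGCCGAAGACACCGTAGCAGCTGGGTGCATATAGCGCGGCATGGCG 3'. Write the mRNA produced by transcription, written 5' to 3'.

RNA polymerase reads the template 3'→5' and synthesizes mRNA 5'→3' by base-pairing (A→U, T→A, G↔C). The complement of the template is TATACGCAAAGAGTGGATTTGAAAAACCCATCAACAACTACTGCGGCTTCTGTGGCATCGTCGACCCACGTATATCGCGCCGTACCGC; antiparallel, so 5'→3' the coding strand is CGCCATGCCGCGCTATATGCACCCAGCTGCTACGGTGTCTTCGGCGTCATCAACAACTACCCAAAAAGTTTAGGTGAGAAACGCATAT. Replace T with U for the mRNA.

5′-CGCCAUGCCGCGCUAUAUGCACCCAGCUGCUACGGUGUCUUCGGCGUCAUCAACAACUACCCAAAAAGUUUAGGUGAGAAACGCAUAU-3′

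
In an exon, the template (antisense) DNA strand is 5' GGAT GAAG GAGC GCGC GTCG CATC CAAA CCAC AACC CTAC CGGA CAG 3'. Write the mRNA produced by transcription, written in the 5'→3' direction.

RNA polymerase reads the template 3'→5' and synthesizes mRNA 5'→3' by base-pairing (A→U, T→A, G↔C). The complement of the template is CCTACTTCCTCGCGCGCAGCGTAGGTTTGGTGTTGGGATGGCCTGTC; antiparallel, so 5'→3' the coding strand is CTGTCCGGTAGGGTTGTGGTTTGGATGCGACGCGCGCTCCTTCATCC. Replace T with U for the mRNA.

5'-CUGUCCGGUAGGGUUGUGGUUUGGAUGCGACGCGCGCUCCUUCAUCC-3'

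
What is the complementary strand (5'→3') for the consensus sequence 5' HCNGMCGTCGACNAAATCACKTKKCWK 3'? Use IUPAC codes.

5'-MWGMMAMGTGATTTNGTCGACGKCNGD-3'

Standard pairs A↔T, G↔C; ambiguity codes pair M↔K, W↔W, H↔D, N↔N. Complement (DGNCKGCAGCTGNTTTAGTGMAMMGWM), then reverse for 5'→3'.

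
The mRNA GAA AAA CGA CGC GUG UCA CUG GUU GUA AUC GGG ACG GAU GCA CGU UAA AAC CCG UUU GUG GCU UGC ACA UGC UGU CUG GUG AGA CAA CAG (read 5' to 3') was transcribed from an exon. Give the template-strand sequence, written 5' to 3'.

5'-CTGTTGTCTCACCAGACAGCATGTGCAAGCCACAAACGGGTTTTAACGTGCATCCGTCCCGATTACAACCAGTGACACGCGTCGTTTTTC-3'

Replace U with T to get the coding DNA strand: GAAAAACGACGCGTGTCACTGGTTGTAATCGGGACGGATGCACGTTAAAACCCGTTTGTGGCTTGCACATGCTGTCTGGTGAGACAACAG. The template strand is its reverse complement (complement CTTTTTGCTGCGCACAGTGACCAACATTAGCCCTGCCTACGTGCAATTTTGGGCAAACACCGAACGTGTACGACAGACCACTCTGTTGTC, then reverse).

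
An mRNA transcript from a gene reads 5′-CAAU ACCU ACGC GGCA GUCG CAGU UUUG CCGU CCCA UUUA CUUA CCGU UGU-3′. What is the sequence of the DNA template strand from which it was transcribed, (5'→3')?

Replace U with T to get the coding DNA strand: CAATACCTACGCGGCAGTCGCAGTTTTGCCGTCCCATTTACTTACCGTTGT. The template strand is its reverse complement (complement GTTATGGATGCGCCGTCAGCGTCAAAACGGCAGGGTAAATGAATGGCAACA, then reverse).

5'-ACAACGGTAAGTAAATGGGACGGCAAAACTGCGACTGCCGCGTAGGTATTG-3'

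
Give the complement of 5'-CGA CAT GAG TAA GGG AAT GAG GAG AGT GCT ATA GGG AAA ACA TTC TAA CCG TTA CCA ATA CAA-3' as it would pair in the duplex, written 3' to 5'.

Base-pairing A↔T, G↔C gives the complement. The complementary strand is antiparallel, so paired with a 5'→3' strand it runs 3'→5'.

3'-GCTGTACTCATTCCCTTACTCCTCTCACGATATCCCTTTTGTAAGATTGGCAATGGTTATGTT-5'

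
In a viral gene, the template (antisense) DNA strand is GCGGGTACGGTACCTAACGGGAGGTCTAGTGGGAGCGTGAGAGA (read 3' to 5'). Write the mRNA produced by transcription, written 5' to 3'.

Reading the template 3'→5' as shown, RNA polymerase pairs each base (A→U, T→A, G↔C) to build mRNA 5'→3' directly.

5'-CGCCCAUGCCAUGGAUUGCCCUCCAGAUCACCCUCGCACUCUCU-3'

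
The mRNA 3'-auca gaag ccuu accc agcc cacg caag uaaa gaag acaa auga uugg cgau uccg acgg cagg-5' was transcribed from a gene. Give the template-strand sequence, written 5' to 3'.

5'-TAGTCTTCGGAATGGGTCGGGTGCGTTCATTTCTTCTGTTTACTAACCGCTAAGGCTGCCGTCC-3'

Written 5'→3' the mRNA is GGACGGCAGCCUUAGCGGUUAGUAAACAGAAGAAAUGAACGCACCCGACCCAUUCCGAAGACUA, so the coding DNA strand is GGACGGCAGCCTTAGCGGTTAGTAAACAGAAGAAATGAACGCACCCGACCCATTCCGAAGACTA. The template is its reverse complement.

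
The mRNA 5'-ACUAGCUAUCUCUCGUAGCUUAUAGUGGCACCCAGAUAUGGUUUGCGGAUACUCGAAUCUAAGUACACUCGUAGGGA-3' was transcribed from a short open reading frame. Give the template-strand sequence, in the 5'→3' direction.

5'-TCCCTACGAGTGTACTTAGATTCGAGTATCCGCAAACCATATCTGGGTGCCACTATAAGCTACGAGAGATAGCTAGT-3'

Replace U with T to get the coding DNA strand: ACTAGCTATCTCTCGTAGCTTATAGTGGCACCCAGATATGGTTTGCGGATACTCGAATCTAAGTACACTCGTAGGGA. The template strand is its reverse complement (complement TGATCGATAGAGAGCATCGAATATCACCGTGGGTCTATACCAAACGCCTATGAGCTTAGATTCATGTGAGCATCCCT, then reverse).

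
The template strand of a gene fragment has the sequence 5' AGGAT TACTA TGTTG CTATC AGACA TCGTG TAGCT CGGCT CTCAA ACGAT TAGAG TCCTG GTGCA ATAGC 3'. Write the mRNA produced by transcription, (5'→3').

The mRNA has the sequence of the coding strand (reverse complement of the template) with T→U. Reverse complement of AGGATTACTATGTTGCTATCAGACATCGTGTAGCTCGGCTCTCAAACGATTAGAGTCCTGGTGCAATAGC is GCTATTGCACCAGGACTCTAATCGTTTGAGAGCCGAGCTACACGATGTCTGATAGCAACATAGTAATCCT; then T→U.

5′-GCUAUUGCACCAGGACUCUAAUCGUUUGAGAGCCGAGCUACACGAUGUCUGAUAGCAACAUAGUAAUCCU-3′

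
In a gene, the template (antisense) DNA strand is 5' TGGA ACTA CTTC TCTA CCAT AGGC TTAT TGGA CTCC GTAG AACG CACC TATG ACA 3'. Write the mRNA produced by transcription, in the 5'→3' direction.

The mRNA has the sequence of the coding strand (reverse complement of the template) with T→U. Reverse complement of TGGAACTACTTCTCTACCATAGGCTTATTGGACTCCGTAGAACGCACCTATGACA is TGTCATAGGTGCGTTCTACGGAGTCCAATAAGCCTATGGTAGAGAAGTAGTTCCA; then T→U.

5'-UGUCAUAGGUGCGUUCUACGGAGUCCAAUAAGCCUAUGGUAGAGAAGUAGUUCCA-3'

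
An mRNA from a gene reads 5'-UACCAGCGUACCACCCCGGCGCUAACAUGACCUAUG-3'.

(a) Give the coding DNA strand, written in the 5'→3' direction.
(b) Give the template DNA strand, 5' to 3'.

(a) 5'-TACCAGCGTACCACCCCGGCGCTAACATGACCTATG-3'
(b) 5'-CATAGGTCATGTTAGCGCCGGGGTGGTACGCTGGTA-3'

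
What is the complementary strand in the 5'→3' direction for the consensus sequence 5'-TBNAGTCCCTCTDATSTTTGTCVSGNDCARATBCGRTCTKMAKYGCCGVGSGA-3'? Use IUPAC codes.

5'-TCSCBCGGCRMTKMAGAYCGVATYTGHNCSBGACAAASATHAGAGGGACTNVA-3'

Standard pairs A↔T, G↔C; ambiguity codes pair R↔Y, M↔K, S↔S, B↔V, D↔H, N↔N. Complement (AVNTCAGGGAGAHTASAAACAGBSCNHGTYTAVGCYAGAMKTMRCGGCBCSCT), then reverse for 5'→3'.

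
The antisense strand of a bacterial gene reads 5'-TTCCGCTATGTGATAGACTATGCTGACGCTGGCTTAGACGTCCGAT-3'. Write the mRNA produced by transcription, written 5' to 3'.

5′-AUCGGACGUCUAAGCCAGCGUCAGCAUAGUCUAUCACAUAGCGGAA-3′

The mRNA has the sequence of the coding strand (reverse complement of the template) with T→U. Reverse complement of TTCCGCTATGTGATAGACTATGCTGACGCTGGCTTAGACGTCCGAT is ATCGGACGTCTAAGCCAGCGTCAGCATAGTCTATCACATAGCGGAA; then T→U.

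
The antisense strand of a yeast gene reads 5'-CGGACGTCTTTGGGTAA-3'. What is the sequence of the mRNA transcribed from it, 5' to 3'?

5'-UUACCCAAAGACGUCCG-3'

RNA polymerase reads the template 3'→5' and synthesizes mRNA 5'→3' by base-pairing (A→U, T→A, G↔C). The complement of the template is GCCTGCAGAAACCCATT; antiparallel, so 5'→3' the coding strand is TTACCCAAAGACGTCCG. Replace T with U for the mRNA.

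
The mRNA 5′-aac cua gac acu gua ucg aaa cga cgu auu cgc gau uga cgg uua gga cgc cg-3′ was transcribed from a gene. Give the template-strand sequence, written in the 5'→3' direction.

5'-CGGCGTCCTAACCGTCAATCGCGAATACGTCGTTTCGATACAGTGTCTAGGTT-3'

Replace U with T to get the coding DNA strand: AACCTAGACACTGTATCGAAACGACGTATTCGCGATTGACGGTTAGGACGCCG. The template strand is its reverse complement (complement TTGGATCTGTGACATAGCTTTGCTGCATAAGCGCTAACTGCCAATCCTGCGGC, then reverse).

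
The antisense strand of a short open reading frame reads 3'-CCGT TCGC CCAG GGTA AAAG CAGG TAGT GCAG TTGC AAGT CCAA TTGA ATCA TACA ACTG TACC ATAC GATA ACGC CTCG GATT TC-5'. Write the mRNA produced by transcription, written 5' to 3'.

Reading the template 3'→5' as shown, RNA polymerase pairs each base (A→U, T→A, G↔C) to build mRNA 5'→3' directly.

5'-GGCAAGCGGGUCCCAUUUUCGUCCAUCACGUCAACGUUCAGGUUAACUUAGUAUGUUGACAUGGUAUGCUAUUGCGGAGCCUAAAG-3'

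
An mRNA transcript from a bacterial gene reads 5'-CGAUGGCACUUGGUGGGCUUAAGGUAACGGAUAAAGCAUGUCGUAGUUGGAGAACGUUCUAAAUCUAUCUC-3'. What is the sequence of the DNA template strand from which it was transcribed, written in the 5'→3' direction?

5'-GAGATAGATTTAGAACGTTCTCCAACTACGACATGCTTTATCCGTTACCTTAAGCCCACCAAGTGCCATCG-3'

Replace U with T to get the coding DNA strand: CGATGGCACTTGGTGGGCTTAAGGTAACGGATAAAGCATGTCGTAGTTGGAGAACGTTCTAAATCTATCTC. The template strand is its reverse complement (complement GCTACCGTGAACCACCCGAATTCCATTGCCTATTTCGTACAGCATCAACCTCTTGCAAGATTTAGATAGAG, then reverse).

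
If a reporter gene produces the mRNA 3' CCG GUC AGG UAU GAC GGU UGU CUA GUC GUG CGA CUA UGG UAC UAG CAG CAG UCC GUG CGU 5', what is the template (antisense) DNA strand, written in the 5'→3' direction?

Written 5'→3' the mRNA is UGCGUGCCUGACGACGAUCAUGGUAUCAGCGUGCUGAUCUGUUGGCAGUAUGGACUGGCC, so the coding DNA strand is TGCGTGCCTGACGACGATCATGGTATCAGCGTGCTGATCTGTTGGCAGTATGGACTGGCC. The template is its reverse complement.

5'-GGCCAGTCCATACTGCCAACAGATCAGCACGCTGATACCATGATCGTCGTCAGGCACGCA-3'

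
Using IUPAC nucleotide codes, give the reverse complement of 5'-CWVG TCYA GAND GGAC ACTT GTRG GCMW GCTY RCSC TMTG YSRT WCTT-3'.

Standard pairs A↔T, G↔C; ambiguity codes pair R↔Y, M↔K, W↔W, S↔S, D↔H, V↔B, N↔N. Complement (GWBCAGRTCTNHCCTGTGAACAYCCGKWCGARYGSGAKACRSYAWGAA), then reverse for 5'→3'.

5'-AAGWAYSRCAKAGSGYRAGCWKGCCYACAAGTGTCCHNTCTRGACBWG-3'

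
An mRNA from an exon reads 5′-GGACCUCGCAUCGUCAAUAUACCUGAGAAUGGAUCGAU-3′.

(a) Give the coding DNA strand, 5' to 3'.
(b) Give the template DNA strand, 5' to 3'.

(a) 5'-GGACCTCGCATCGTCAATATACCTGAGAATGGATCGAT-3'
(b) 5'-ATCGATCCATTCTCAGGTATATTGACGATGCGAGGTCC-3'

(a) The coding strand matches the mRNA with U→T.
(b) The template strand is the reverse complement of the coding strand.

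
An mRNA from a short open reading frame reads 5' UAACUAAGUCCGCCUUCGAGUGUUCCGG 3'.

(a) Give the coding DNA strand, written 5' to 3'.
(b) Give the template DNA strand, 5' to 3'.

(a) The coding strand matches the mRNA with U→T.
(b) The template strand is the reverse complement of the coding strand.

(a) 5'-TAACTAAGTCCGCCTTCGAGTGTTCCGG-3'
(b) 5′-CCGGAACACTCGAAGGCGGACTTAGTTA-3′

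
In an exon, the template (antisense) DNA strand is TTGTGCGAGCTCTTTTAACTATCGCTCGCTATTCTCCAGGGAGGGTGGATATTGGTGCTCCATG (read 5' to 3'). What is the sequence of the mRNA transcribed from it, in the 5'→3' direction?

The mRNA has the sequence of the coding strand (reverse complement of the template) with T→U. Reverse complement of TTGTGCGAGCTCTTTTAACTATCGCTCGCTATTCTCCAGGGAGGGTGGATATTGGTGCTCCATG is CATGGAGCACCAATATCCACCCTCCCTGGAGAATAGCGAGCGATAGTTAAAAGAGCTCGCACAA; then T→U.

5'-CAUGGAGCACCAAUAUCCACCCUCCCUGGAGAAUAGCGAGCGAUAGUUAAAAGAGCUCGCACAA-3'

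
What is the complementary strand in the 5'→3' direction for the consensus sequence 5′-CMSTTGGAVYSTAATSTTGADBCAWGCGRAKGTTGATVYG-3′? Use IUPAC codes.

5'-CRBATCAACMTYCGCWTGVHTCAASATTASRBTCCAASKG-3'

Standard pairs A↔T, G↔C; ambiguity codes pair R↔Y, M↔K, W↔W, S↔S, B↔V, D↔H. Complement (GKSAACCTBRSATTASAACTHVGTWCGCYTMCAACTABRC), then reverse for 5'→3'.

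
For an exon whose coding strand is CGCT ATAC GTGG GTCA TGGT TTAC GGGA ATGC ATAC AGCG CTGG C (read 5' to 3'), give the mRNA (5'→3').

The mRNA is synthesized from the template strand, so it matches the coding strand with T replaced by U.

5′-CGCUAUACGUGGGUCAUGGUUUACGGGAAUGCAUACAGCGCUGGC-3′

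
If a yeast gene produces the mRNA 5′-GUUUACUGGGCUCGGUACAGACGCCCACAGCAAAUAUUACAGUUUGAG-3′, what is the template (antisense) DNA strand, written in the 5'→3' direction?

5′-CTCAAACTGTAATATTTGCTGTGGGCGTCTGTACCGAGCCCAGTAAAC-3′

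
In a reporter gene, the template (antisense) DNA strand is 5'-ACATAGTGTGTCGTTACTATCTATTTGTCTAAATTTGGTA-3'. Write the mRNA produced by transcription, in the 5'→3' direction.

RNA polymerase reads the template 3'→5' and synthesizes mRNA 5'→3' by base-pairing (A→U, T→A, G↔C). The complement of the template is TGTATCACACAGCAATGATAGATAAACAGATTTAAACCAT; antiparallel, so 5'→3' the coding strand is TACCAAATTTAGACAAATAGATAGTAACGACACACTATGT. Replace T with U for the mRNA.

5'-UACCAAAUUUAGACAAAUAGAUAGUAACGACACACUAUGU-3'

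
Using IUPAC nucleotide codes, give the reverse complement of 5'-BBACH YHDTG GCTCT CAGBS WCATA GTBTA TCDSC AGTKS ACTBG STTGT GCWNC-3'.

Standard pairs A↔T, G↔C; ambiguity codes pair Y↔R, K↔M, W↔W, S↔S, B↔V, D↔H, N↔N. Complement (VVTGDRDHACCGAGAGTCVSWGTATCAVATAGHSGTCAMSTGAVCSAACACGWNG), then reverse for 5'→3'.

5′-GNWGCACAASCVAGTSMACTGSHGATAVACTATGWSVCTGAGAGCCAHDRDGTVV-3′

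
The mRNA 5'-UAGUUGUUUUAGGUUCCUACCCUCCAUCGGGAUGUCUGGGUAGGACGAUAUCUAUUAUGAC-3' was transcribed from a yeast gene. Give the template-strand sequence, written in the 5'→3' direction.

5'-GTCATAATAGATATCGTCCTACCCAGACATCCCGATGGAGGGTAGGAACCTAAAACAACTA-3'

Replace U with T to get the coding DNA strand: TAGTTGTTTTAGGTTCCTACCCTCCATCGGGATGTCTGGGTAGGACGATATCTATTATGAC. The template strand is its reverse complement (complement ATCAACAAAATCCAAGGATGGGAGGTAGCCCTACAGACCCATCCTGCTATAGATAATACTG, then reverse).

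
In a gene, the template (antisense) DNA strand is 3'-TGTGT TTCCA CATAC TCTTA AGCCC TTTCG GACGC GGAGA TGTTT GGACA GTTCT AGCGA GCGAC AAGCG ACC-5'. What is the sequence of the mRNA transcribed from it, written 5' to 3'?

Reading the template 3'→5' as shown, RNA polymerase pairs each base (A→U, T→A, G↔C) to build mRNA 5'→3' directly.

5'-ACACAAAGGUGUAUGAGAAUUCGGGAAAGCCUGCGCCUCUACAAACCUGUCAAGAUCGCUCGCUGUUCGCUGG-3'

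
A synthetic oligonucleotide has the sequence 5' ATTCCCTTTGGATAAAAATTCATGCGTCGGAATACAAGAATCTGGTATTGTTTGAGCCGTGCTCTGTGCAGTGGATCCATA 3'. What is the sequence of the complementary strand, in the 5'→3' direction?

5'-TATGGATCCACTGCACAGAGCACGGCTCAAACAATACCAGATTCTTGTATTCCGACGCATGAATTTTTATCCAAAGGGAAT-3'

Pairing A↔T and G↔C gives TAAGGGAAACCTATTTTTAAGTACGCAGCCTTATGTTCTTAGACCATAACAAACTCGGCACGAGACACGTCACCTAGGTAT, running 3'→5'. Reverse for the 5'→3' convention.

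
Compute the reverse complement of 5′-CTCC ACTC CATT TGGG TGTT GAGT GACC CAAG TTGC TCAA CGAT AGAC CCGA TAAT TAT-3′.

Complement each base (A↔T, G↔C): GAGGTGAGGTAAACCCACAACTCACTGGGTTCAACGAGTTGCTATCTGGGCTATTAATA. Then reverse.

5′-ATAATTATCGGGTCTATCGTTGAGCAACTTGGGTCACTCAACACCCAAATGGAGTGGAG-3′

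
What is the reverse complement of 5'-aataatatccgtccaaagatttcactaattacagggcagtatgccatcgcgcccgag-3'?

5'-CTCGGGCGCGATGGCATACTGCCCTGTAATTAGTGAAATCTTTGGACGGATATTATT-3'

Complement each base (A↔T, G↔C): TTATTATAGGCAGGTTTCTAAAGTGATTAATGTCCCGTCATACGGTAGCGCGGGCTC. Then reverse.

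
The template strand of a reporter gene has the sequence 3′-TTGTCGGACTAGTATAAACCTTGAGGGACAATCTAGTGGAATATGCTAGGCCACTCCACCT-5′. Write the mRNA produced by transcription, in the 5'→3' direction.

Reading the template 3'→5' as shown, RNA polymerase pairs each base (A→U, T→A, G↔C) to build mRNA 5'→3' directly.

5'-AACAGCCUGAUCAUAUUUGGAACUCCCUGUUAGAUCACCUUAUACGAUCCGGUGAGGUGGA-3'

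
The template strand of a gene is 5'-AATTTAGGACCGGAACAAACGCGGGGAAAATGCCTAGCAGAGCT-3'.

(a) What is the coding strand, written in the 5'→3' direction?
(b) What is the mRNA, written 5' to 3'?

(a) 5′-AGCTCTGCTAGGCATTTTCCCCGCGTTTGTTCCGGTCCTAAATT-3′
(b) 5'-AGCUCUGCUAGGCAUUUUCCCCGCGUUUGUUCCGGUCCUAAAUU-3'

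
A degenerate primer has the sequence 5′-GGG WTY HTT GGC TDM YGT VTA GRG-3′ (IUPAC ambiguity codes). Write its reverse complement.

Standard pairs A↔T, G↔C; ambiguity codes pair R↔Y, M↔K, W↔W, D↔H, V↔B. Complement (CCCWARDAACCGAHKRCABATCYC), then reverse for 5'→3'.

5'-CYCTABACRKHAGCCAADRAWCCC-3'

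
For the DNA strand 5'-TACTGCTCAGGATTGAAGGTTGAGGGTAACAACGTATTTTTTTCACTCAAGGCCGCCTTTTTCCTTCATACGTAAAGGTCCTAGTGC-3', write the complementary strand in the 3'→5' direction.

3'-ATGACGAGTCCTAACTTCCAACTCCCATTGTTGCATAAAAAAAGTGAGTTCCGGCGGAAAAAGGAAGTATGCATTTCCAGGATCACG-5'

Base-pairing A↔T, G↔C gives the complement. The complementary strand is antiparallel, so paired with a 5'→3' strand it runs 3'→5'.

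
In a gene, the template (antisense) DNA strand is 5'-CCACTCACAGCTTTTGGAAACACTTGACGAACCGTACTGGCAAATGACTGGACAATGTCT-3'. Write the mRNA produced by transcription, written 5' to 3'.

5'-AGACAUUGUCCAGUCAUUUGCCAGUACGGUUCGUCAAGUGUUUCCAAAAGCUGUGAGUGG-3'

The mRNA has the sequence of the coding strand (reverse complement of the template) with T→U. Reverse complement of CCACTCACAGCTTTTGGAAACACTTGACGAACCGTACTGGCAAATGACTGGACAATGTCT is AGACATTGTCCAGTCATTTGCCAGTACGGTTCGTCAAGTGTTTCCAAAAGCTGTGAGTGG; then T→U.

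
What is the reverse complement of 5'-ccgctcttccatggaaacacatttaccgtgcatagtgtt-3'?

5′-AACACTATGCACGGTAAATGTGTTTCCATGGAAGAGCGG-3′

Reading the sequence 3'→5' and pairing each base (A↔T, G↔C) gives the reverse complement directly.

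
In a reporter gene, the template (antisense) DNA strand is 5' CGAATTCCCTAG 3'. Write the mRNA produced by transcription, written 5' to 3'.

RNA polymerase reads the template 3'→5' and synthesizes mRNA 5'→3' by base-pairing (A→U, T→A, G↔C). The complement of the template is GCTTAAGGGATC; antiparallel, so 5'→3' the coding strand is CTAGGGAATTCG. Replace T with U for the mRNA.

5'-CUAGGGAAUUCG-3'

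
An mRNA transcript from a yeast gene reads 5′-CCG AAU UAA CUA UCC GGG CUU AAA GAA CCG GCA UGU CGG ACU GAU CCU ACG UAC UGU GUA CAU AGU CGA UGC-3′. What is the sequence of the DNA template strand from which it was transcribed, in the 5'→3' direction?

5′-GCATCGACTATGTACACAGTACGTAGGATCAGTCCGACATGCCGGTTCTTTAAGCCCGGATAGTTAATTCGG-3′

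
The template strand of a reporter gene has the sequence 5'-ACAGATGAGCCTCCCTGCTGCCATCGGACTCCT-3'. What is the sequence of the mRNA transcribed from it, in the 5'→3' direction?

5′-AGGAGUCCGAUGGCAGCAGGGAGGCUCAUCUGU-3′

The mRNA has the sequence of the coding strand (reverse complement of the template) with T→U. Reverse complement of ACAGATGAGCCTCCCTGCTGCCATCGGACTCCT is AGGAGTCCGATGGCAGCAGGGAGGCTCATCTGT; then T→U.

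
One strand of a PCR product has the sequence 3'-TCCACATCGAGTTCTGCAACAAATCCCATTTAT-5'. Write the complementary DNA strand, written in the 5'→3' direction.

The strand is given 3'→5', so its complement runs 5'→3' in the same left-to-right order: pair each base A↔T, G↔C.

5'-AGGTGTAGCTCAAGACGTTGTTTAGGGTAAATA-3'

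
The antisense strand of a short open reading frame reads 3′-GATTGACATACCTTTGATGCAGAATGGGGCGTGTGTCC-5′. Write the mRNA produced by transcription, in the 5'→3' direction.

5'-CUAACUGUAUGGAAACUACGUCUUACCCCGCACACAGG-3'

Reading the template 3'→5' as shown, RNA polymerase pairs each base (A→U, T→A, G↔C) to build mRNA 5'→3' directly.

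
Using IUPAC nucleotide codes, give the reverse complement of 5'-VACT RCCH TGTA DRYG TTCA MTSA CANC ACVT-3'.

5'-ABGTGNTGTSAKTGAACRYHTACADGGYAGTB-3'

Standard pairs A↔T, G↔C; ambiguity codes pair R↔Y, M↔K, S↔S, D↔H, V↔B, N↔N. Complement (BTGAYGGDACATHYRCAAGTKASTGTNGTGBA), then reverse for 5'→3'.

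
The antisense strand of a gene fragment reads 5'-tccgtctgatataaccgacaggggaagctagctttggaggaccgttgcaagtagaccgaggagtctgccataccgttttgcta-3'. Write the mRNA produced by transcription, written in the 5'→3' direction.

RNA polymerase reads the template 3'→5' and synthesizes mRNA 5'→3' by base-pairing (A→U, T→A, G↔C). The complement of the template is AGGCAGACTATATTGGCTGTCCCCTTCGATCGAAACCTCCTGGCAACGTTCATCTGGCTCCTCAGACGGTATGGCAAAACGAT; antiparallel, so 5'→3' the coding strand is TAGCAAAACGGTATGGCAGACTCCTCGGTCTACTTGCAACGGTCCTCCAAAGCTAGCTTCCCCTGTCGGTTATATCAGACGGA. Replace T with U for the mRNA.

5'-UAGCAAAACGGUAUGGCAGACUCCUCGGUCUACUUGCAACGGUCCUCCAAAGCUAGCUUCCCCUGUCGGUUAUAUCAGACGGA-3'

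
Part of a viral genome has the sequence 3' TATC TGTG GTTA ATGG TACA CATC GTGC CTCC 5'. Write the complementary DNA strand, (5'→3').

The strand is given 3'→5', so its complement runs 5'→3' in the same left-to-right order: pair each base A↔T, G↔C.

5'-ATAGACACCAATTACCATGTGTAGCACGGAGG-3'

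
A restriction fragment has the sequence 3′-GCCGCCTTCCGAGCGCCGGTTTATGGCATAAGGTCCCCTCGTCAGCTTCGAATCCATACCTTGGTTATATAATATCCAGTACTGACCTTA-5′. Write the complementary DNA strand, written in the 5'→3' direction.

5'-CGGCGGAAGGCTCGCGGCCAAATACCGTATTCCAGGGGAGCAGTCGAAGCTTAGGTATGGAACCAATATATTATAGGTCATGACTGGAAT-3'

The strand is given 3'→5', so its complement runs 5'→3' in the same left-to-right order: pair each base A↔T, G↔C.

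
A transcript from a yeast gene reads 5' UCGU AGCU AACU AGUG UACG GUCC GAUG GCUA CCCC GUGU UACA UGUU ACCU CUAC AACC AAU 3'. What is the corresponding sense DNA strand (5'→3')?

The coding DNA strand has the same 5'→3' sequence as the mRNA with U replaced by T.

5'-TCGTAGCTAACTAGTGTACGGTCCGATGGCTACCCCGTGTTACATGTTACCTCTACAACCAAT-3'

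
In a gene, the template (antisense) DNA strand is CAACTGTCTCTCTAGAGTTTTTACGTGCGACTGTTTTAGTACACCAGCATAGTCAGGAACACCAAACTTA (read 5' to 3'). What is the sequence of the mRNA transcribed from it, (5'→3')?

The mRNA has the sequence of the coding strand (reverse complement of the template) with T→U. Reverse complement of CAACTGTCTCTCTAGAGTTTTTACGTGCGACTGTTTTAGTACACCAGCATAGTCAGGAACACCAAACTTA is TAAGTTTGGTGTTCCTGACTATGCTGGTGTACTAAAACAGTCGCACGTAAAAACTCTAGAGAGACAGTTG; then T→U.

5'-UAAGUUUGGUGUUCCUGACUAUGCUGGUGUACUAAAACAGUCGCACGUAAAAACUCUAGAGAGACAGUUG-3'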